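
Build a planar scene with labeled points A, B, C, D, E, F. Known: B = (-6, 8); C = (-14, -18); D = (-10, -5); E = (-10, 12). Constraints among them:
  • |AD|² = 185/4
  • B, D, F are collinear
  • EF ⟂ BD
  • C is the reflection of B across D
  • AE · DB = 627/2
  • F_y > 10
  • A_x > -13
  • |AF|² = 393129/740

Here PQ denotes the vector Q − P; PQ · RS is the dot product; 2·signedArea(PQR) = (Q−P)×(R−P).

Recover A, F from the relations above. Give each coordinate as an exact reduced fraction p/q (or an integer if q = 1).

1. A_x = -12  [line -4·x + -13·y + -395/2 = 0 ∩ |AD|² = 185/4]
2. A_y = -23/2  [line -4·x + -13·y + -395/2 = 0 ∩ |AD|² = 185/4]
   → A = (-12, -23/2)
3. F_x = -966/185  [B, D, F are collinear ∩ EF ⟂ BD]
4. F_y = 1948/185  [B, D, F are collinear ∩ EF ⟂ BD]
   → F = (-966/185, 1948/185)

A = (-12, -23/2)
F = (-966/185, 1948/185)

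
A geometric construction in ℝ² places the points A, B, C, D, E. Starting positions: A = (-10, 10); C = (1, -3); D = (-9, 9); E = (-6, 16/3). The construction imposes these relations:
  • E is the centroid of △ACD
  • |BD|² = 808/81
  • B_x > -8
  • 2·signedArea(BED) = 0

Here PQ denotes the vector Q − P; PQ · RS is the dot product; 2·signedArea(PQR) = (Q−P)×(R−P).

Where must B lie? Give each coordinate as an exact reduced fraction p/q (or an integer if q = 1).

B = (-7, 59/9)

1. B_x = -7  [line -11/3·x + -3·y + -6 = 0 ∩ |BD|² = 808/81]
2. B_y = 59/9  [line -11/3·x + -3·y + -6 = 0 ∩ |BD|² = 808/81]
   → B = (-7, 59/9)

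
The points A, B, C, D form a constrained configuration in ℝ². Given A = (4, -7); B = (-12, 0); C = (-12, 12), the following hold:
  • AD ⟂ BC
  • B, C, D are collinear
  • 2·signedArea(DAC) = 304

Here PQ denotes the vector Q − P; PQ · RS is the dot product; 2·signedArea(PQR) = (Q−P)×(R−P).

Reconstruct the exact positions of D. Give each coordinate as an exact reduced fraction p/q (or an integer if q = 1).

D = (-12, -7)

1. D_x = -12  [B, C, D are collinear ∩ AD ⟂ BC]
2. D_y = -7  [B, C, D are collinear ∩ AD ⟂ BC]
   → D = (-12, -7)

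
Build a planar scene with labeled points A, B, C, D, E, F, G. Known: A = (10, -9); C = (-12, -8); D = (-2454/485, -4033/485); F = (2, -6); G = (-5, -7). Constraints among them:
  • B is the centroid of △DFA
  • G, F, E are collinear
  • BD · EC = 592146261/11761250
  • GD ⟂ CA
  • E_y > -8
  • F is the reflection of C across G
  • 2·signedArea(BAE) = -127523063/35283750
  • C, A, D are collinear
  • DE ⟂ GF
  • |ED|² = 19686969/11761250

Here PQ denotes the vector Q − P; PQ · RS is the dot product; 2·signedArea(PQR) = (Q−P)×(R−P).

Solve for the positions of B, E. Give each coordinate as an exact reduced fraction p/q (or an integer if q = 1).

1. B_x = 1122/485  [B is the centroid of △DFA]
2. B_y = -11308/1455  [B is the centroid of △DFA]
   → B = (1122/485, -11308/1455)
3. E_x = -127137/24250  [G, F, E are collinear ∩ DE ⟂ GF]
4. E_y = -170591/24250  [G, F, E are collinear ∩ DE ⟂ GF]
   → E = (-127137/24250, -170591/24250)

B = (1122/485, -11308/1455)
E = (-127137/24250, -170591/24250)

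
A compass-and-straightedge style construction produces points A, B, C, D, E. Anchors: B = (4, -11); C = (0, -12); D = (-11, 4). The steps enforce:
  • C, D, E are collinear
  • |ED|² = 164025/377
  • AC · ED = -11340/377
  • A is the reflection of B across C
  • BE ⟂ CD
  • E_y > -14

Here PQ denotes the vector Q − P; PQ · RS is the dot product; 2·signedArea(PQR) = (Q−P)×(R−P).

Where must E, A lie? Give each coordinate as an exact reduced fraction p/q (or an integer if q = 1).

A = (-4, -13)
E = (308/377, -4972/377)

1. E_x = 308/377  [C, D, E are collinear ∩ BE ⟂ CD]
2. E_y = -4972/377  [C, D, E are collinear ∩ BE ⟂ CD]
   → E = (308/377, -4972/377)
3. A_x = -4  [A is the reflection of B across C]
4. A_y = -13  [A is the reflection of B across C]
   → A = (-4, -13)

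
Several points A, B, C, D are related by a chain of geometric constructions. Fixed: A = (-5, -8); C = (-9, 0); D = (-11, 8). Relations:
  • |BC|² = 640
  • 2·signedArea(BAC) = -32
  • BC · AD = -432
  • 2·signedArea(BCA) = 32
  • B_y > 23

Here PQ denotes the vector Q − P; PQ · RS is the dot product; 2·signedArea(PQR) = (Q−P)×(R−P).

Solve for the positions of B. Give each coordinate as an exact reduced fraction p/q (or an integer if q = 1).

1. B_x = -17  [2·signedArea(BCA) = 32 ∩ BC · AD = -432]
2. B_y = 24  [2·signedArea(BCA) = 32 ∩ BC · AD = -432]
   → B = (-17, 24)

B = (-17, 24)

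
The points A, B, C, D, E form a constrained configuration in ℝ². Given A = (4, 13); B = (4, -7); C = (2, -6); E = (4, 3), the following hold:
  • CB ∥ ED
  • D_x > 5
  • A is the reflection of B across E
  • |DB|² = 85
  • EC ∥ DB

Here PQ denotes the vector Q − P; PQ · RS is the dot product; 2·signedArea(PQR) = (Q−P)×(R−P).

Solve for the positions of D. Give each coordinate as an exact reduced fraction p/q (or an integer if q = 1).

1. D_x = 6  [EC ∥ DB ∩ CB ∥ ED]
2. D_y = 2  [EC ∥ DB ∩ CB ∥ ED]
   → D = (6, 2)

D = (6, 2)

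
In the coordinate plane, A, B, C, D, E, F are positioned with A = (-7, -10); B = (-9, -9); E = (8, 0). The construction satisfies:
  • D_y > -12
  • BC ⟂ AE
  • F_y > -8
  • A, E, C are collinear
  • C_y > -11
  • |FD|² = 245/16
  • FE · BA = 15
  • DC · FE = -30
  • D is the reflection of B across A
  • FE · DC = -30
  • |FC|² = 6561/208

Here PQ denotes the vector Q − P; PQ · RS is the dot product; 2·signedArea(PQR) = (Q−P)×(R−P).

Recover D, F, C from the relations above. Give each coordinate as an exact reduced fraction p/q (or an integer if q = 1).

C = (-103/13, -138/13)
D = (-5, -11)
F = (-13/4, -15/2)

1. D_x = -5  [D is the reflection of B across A]
2. D_y = -11  [D is the reflection of B across A]
   → D = (-5, -11)
3. F_x = -13/4  [line -2·x + 1·y + 1 = 0 ∩ |FD|² = 245/16]
4. F_y = -15/2  [line -2·x + 1·y + 1 = 0 ∩ |FD|² = 245/16]
   → F = (-13/4, -15/2)
5. C_x = -103/13  [FE · DC = -30 ∩ A, E, C are collinear]
6. C_y = -138/13  [FE · DC = -30 ∩ A, E, C are collinear]
   → C = (-103/13, -138/13)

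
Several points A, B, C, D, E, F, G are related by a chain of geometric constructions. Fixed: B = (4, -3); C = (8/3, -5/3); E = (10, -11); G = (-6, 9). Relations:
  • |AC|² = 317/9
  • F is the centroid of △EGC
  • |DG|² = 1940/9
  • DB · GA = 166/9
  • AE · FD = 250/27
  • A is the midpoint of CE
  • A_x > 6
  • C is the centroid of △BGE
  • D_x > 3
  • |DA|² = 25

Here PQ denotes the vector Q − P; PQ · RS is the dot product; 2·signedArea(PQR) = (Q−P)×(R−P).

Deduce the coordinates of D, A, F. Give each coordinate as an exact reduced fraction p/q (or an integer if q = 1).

1. A_x = 19/3  [A is the midpoint of CE]
2. A_y = -19/3  [A is the midpoint of CE]
   → A = (19/3, -19/3)
3. F_x = 20/9  [F is the centroid of △EGC]
4. F_y = -11/9  [F is the centroid of △EGC]
   → F = (20/9, -11/9)
5. D_x = 10/3  [DB · GA = 166/9 ∩ AE · FD = 250/27]
6. D_y = -7/3  [DB · GA = 166/9 ∩ AE · FD = 250/27]
   → D = (10/3, -7/3)

A = (19/3, -19/3)
D = (10/3, -7/3)
F = (20/9, -11/9)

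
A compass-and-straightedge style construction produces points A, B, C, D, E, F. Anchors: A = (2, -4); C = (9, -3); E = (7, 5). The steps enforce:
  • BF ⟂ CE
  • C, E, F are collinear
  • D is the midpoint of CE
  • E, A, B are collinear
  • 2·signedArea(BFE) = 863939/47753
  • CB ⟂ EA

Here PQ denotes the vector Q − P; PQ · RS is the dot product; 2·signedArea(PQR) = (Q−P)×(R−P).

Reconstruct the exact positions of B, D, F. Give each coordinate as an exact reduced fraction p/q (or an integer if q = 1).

B = (216/53, -14/53)
D = (8, 1)
F = (7268/901, 661/901)

1. B_x = 216/53  [E, A, B are collinear ∩ CB ⟂ EA]
2. B_y = -14/53  [E, A, B are collinear ∩ CB ⟂ EA]
   → B = (216/53, -14/53)
3. D_x = 8  [D is the midpoint of CE]
4. D_y = 1  [D is the midpoint of CE]
   → D = (8, 1)
5. F_x = 7268/901  [C, E, F are collinear ∩ BF ⟂ CE]
6. F_y = 661/901  [C, E, F are collinear ∩ BF ⟂ CE]
   → F = (7268/901, 661/901)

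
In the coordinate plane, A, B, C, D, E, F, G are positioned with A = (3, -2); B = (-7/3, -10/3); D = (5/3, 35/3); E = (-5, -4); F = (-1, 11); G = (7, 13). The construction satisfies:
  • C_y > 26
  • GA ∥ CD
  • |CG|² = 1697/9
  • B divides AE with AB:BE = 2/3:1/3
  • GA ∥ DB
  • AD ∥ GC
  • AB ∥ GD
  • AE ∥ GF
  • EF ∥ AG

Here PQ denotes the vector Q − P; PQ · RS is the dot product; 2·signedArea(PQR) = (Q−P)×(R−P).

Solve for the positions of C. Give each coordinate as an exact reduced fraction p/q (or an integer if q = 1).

C = (17/3, 80/3)

1. C_x = 17/3  [GA ∥ CD ∩ AD ∥ GC]
2. C_y = 80/3  [GA ∥ CD ∩ AD ∥ GC]
   → C = (17/3, 80/3)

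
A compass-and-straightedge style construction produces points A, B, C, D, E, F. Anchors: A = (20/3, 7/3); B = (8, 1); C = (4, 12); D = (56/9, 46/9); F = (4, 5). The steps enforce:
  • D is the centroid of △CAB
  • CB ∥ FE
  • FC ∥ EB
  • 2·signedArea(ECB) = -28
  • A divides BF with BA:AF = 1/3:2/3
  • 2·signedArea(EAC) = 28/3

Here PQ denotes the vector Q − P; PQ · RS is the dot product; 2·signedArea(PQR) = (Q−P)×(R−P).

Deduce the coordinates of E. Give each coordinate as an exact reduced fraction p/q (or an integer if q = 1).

E = (8, -6)

1. E_x = 8  [FC ∥ EB ∩ CB ∥ FE]
2. E_y = -6  [FC ∥ EB ∩ CB ∥ FE]
   → E = (8, -6)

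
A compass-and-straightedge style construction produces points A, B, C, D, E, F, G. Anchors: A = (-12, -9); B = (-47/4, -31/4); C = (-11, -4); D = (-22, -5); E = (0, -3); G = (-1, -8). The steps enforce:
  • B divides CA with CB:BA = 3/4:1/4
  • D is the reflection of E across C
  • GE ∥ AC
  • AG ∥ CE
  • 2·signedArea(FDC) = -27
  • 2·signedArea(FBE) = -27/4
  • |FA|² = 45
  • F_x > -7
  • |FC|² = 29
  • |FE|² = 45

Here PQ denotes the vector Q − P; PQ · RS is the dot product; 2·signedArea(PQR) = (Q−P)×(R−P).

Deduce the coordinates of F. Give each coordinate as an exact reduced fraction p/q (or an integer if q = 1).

F = (-6, -6)

1. F_x = -6  [2·signedArea(FBE) = -27/4 ∩ 2·signedArea(FDC) = -27]
2. F_y = -6  [2·signedArea(FBE) = -27/4 ∩ 2·signedArea(FDC) = -27]
   → F = (-6, -6)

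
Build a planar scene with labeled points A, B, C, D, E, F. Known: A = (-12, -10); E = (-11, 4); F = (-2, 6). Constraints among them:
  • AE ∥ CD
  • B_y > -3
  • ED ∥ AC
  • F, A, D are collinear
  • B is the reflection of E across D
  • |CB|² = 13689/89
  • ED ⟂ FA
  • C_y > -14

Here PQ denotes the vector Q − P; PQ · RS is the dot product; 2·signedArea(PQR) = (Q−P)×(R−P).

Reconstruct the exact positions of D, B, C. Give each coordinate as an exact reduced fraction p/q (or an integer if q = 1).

B = (13/89, -264/89)
C = (-572/89, -1200/89)
D = (-483/89, 46/89)

1. D_x = -483/89  [F, A, D are collinear ∩ ED ⟂ FA]
2. D_y = 46/89  [F, A, D are collinear ∩ ED ⟂ FA]
   → D = (-483/89, 46/89)
3. B_x = 13/89  [B is the reflection of E across D]
4. B_y = -264/89  [B is the reflection of E across D]
   → B = (13/89, -264/89)
5. C_x = -572/89  [AE ∥ CD ∩ ED ∥ AC]
6. C_y = -1200/89  [AE ∥ CD ∩ ED ∥ AC]
   → C = (-572/89, -1200/89)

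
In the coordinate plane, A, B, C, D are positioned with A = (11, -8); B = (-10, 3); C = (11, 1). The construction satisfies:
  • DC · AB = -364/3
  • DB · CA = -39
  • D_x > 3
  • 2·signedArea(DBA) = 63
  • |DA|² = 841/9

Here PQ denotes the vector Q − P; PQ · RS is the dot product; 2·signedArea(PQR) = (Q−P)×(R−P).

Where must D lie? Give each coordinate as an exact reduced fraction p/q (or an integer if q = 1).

D = (4, -4/3)

1. D_x = 4  [DB · CA = -39 ∩ 2·signedArea(DBA) = 63]
2. D_y = -4/3  [DB · CA = -39 ∩ 2·signedArea(DBA) = 63]
   → D = (4, -4/3)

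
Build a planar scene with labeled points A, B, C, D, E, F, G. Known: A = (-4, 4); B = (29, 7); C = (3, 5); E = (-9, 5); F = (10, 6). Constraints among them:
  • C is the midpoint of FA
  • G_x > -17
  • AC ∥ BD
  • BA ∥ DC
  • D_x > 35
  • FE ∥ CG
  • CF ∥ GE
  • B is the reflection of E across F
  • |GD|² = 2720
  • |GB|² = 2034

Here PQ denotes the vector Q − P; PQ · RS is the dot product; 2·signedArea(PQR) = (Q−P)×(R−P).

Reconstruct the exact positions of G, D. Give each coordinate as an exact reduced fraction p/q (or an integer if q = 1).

1. G_x = -16  [CF ∥ GE ∩ FE ∥ CG]
2. G_y = 4  [CF ∥ GE ∩ FE ∥ CG]
   → G = (-16, 4)
3. D_x = 36  [BA ∥ DC ∩ AC ∥ BD]
4. D_y = 8  [BA ∥ DC ∩ AC ∥ BD]
   → D = (36, 8)

D = (36, 8)
G = (-16, 4)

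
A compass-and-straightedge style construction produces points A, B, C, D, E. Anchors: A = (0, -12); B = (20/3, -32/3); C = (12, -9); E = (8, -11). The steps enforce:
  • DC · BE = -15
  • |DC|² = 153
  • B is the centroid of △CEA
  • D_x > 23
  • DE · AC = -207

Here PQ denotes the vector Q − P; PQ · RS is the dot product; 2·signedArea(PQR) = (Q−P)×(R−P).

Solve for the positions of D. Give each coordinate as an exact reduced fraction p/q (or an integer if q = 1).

1. D_x = 24  [DC · BE = -15 ∩ DE · AC = -207]
2. D_y = -6  [DC · BE = -15 ∩ DE · AC = -207]
   → D = (24, -6)

D = (24, -6)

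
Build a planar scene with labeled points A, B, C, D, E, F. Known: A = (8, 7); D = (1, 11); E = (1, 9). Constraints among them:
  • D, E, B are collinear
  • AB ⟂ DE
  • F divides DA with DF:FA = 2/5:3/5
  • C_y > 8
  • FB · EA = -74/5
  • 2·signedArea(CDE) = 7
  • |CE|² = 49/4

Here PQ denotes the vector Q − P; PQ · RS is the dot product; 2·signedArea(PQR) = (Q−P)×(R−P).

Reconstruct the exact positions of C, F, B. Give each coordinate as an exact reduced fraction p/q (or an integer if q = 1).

B = (1, 7)
C = (9/2, 9)
F = (19/5, 47/5)

1. C_x = 9/2  [2·signedArea(CDE) = 7]
2. C_y = 9  [|CE|² = 49/4]
   → C = (9/2, 9)
3. F_x = 19/5  [F divides DA with DF:FA = 2/5:3/5]
4. F_y = 47/5  [F divides DA with DF:FA = 2/5:3/5]
   → F = (19/5, 47/5)
5. B_x = 1  [D, E, B are collinear ∩ AB ⟂ DE]
6. B_y = 7  [D, E, B are collinear ∩ AB ⟂ DE]
   → B = (1, 7)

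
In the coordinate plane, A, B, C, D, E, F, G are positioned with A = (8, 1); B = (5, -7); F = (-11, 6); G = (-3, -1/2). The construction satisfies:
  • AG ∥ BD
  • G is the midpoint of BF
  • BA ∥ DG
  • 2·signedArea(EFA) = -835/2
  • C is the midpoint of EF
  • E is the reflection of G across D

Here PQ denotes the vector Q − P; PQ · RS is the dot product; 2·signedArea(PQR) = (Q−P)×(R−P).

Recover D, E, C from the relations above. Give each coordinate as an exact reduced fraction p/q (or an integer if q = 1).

1. D_x = -6  [BA ∥ DG ∩ AG ∥ BD]
2. D_y = -17/2  [BA ∥ DG ∩ AG ∥ BD]
   → D = (-6, -17/2)
3. E_x = -9  [E is the reflection of G across D]
4. E_y = -33/2  [E is the reflection of G across D]
   → E = (-9, -33/2)
5. C_x = -10  [C is the midpoint of EF]
6. C_y = -21/4  [C is the midpoint of EF]
   → C = (-10, -21/4)

C = (-10, -21/4)
D = (-6, -17/2)
E = (-9, -33/2)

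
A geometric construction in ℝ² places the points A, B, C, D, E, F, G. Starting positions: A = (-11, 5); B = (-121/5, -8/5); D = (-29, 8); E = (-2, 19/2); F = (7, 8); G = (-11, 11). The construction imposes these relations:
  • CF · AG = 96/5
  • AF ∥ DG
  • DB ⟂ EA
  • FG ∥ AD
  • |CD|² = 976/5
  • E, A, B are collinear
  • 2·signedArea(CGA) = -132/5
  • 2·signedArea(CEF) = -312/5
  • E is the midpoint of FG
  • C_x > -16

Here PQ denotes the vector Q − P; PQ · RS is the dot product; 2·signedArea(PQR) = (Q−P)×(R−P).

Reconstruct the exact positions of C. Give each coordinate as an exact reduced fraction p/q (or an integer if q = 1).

1. C_x = -77/5  [CF · AG = 96/5 ∩ 2·signedArea(CEF) = -312/5]
2. C_y = 24/5  [CF · AG = 96/5 ∩ 2·signedArea(CEF) = -312/5]
   → C = (-77/5, 24/5)

C = (-77/5, 24/5)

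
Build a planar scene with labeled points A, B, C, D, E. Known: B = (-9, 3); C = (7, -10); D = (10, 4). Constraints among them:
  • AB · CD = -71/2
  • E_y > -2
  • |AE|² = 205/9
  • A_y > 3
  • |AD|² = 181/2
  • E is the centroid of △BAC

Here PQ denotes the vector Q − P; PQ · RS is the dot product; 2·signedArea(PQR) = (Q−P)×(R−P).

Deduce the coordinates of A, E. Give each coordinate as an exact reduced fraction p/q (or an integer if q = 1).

1. A_x = 1/2  [line -3·x + -14·y + 101/2 = 0 ∩ |AD|² = 181/2]
2. A_y = 7/2  [line -3·x + -14·y + 101/2 = 0 ∩ |AD|² = 181/2]
   → A = (1/2, 7/2)
3. E_x = -1/2  [E is the centroid of △BAC]
4. E_y = -7/6  [E is the centroid of △BAC]
   → E = (-1/2, -7/6)

A = (1/2, 7/2)
E = (-1/2, -7/6)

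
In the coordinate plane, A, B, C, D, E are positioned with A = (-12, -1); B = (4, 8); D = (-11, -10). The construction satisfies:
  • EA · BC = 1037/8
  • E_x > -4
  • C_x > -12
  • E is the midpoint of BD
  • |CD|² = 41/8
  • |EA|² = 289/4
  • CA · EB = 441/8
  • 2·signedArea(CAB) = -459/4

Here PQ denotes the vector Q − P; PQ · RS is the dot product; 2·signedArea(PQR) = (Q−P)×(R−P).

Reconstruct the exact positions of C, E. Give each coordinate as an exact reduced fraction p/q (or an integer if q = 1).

C = (-45/4, -31/4)
E = (-7/2, -1)

1. C_x = -45/4  [line -9·x + 16·y + 91/4 = 0 ∩ |CD|² = 41/8]
2. C_y = -31/4  [line -9·x + 16·y + 91/4 = 0 ∩ |CD|² = 41/8]
   → C = (-45/4, -31/4)
3. E_x = -7/2  [E is the midpoint of BD]
4. E_y = -1  [E is the midpoint of BD]
   → E = (-7/2, -1)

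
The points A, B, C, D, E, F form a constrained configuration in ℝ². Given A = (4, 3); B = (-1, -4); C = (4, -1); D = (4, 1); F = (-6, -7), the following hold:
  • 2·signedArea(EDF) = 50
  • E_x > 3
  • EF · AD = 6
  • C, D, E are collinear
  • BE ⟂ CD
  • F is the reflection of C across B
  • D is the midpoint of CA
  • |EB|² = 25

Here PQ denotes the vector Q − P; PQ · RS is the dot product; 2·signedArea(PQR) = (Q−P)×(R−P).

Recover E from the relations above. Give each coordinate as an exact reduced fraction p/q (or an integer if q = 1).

E = (4, -4)

1. E_x = 4  [C, D, E are collinear ∩ BE ⟂ CD]
2. E_y = -4  [C, D, E are collinear ∩ BE ⟂ CD]
   → E = (4, -4)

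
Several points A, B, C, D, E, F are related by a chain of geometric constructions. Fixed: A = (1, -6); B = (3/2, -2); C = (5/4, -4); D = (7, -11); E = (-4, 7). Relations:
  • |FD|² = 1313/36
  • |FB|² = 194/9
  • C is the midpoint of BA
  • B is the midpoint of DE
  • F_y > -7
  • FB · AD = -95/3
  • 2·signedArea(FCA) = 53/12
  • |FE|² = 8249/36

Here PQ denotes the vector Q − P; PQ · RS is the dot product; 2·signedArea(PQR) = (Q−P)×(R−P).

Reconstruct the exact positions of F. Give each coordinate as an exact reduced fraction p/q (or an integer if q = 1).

F = (19/6, -19/3)

1. F_x = 19/6  [2·signedArea(FCA) = 53/12 ∩ FB · AD = -95/3]
2. F_y = -19/3  [2·signedArea(FCA) = 53/12 ∩ FB · AD = -95/3]
   → F = (19/6, -19/3)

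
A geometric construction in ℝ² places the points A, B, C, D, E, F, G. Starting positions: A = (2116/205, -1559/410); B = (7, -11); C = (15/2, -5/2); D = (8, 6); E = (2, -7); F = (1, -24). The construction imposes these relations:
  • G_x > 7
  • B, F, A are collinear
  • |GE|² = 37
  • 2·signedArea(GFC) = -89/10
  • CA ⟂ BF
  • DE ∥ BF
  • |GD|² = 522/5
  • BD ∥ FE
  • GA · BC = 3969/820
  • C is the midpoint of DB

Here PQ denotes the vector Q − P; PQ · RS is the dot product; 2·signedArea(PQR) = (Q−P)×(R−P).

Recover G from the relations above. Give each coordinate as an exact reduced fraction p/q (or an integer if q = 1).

G = (37/5, -21/5)

1. G_x = 37/5  [GA · BC = 3969/820 ∩ 2·signedArea(GFC) = -89/10]
2. G_y = -21/5  [GA · BC = 3969/820 ∩ 2·signedArea(GFC) = -89/10]
   → G = (37/5, -21/5)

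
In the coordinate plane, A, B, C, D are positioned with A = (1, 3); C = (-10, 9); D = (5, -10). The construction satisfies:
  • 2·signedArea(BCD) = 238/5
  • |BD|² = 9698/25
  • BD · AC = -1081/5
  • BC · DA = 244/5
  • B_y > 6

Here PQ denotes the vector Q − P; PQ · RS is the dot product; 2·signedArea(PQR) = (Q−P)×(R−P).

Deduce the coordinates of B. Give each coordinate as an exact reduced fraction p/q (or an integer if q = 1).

B = (-28/5, 33/5)

1. B_x = -28/5  [BD · AC = -1081/5 ∩ BC · DA = 244/5]
2. B_y = 33/5  [BD · AC = -1081/5 ∩ BC · DA = 244/5]
   → B = (-28/5, 33/5)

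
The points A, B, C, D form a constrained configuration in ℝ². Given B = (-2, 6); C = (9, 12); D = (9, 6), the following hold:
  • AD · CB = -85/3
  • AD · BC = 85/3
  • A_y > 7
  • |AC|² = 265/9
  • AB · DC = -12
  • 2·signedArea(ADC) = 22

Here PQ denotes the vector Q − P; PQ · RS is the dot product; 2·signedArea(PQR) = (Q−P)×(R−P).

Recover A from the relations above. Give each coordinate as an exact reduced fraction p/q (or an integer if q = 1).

1. A_x = 16/3  [AD · BC = 85/3 ∩ 2·signedArea(ADC) = 22]
2. A_y = 8  [AD · BC = 85/3 ∩ 2·signedArea(ADC) = 22]
   → A = (16/3, 8)

A = (16/3, 8)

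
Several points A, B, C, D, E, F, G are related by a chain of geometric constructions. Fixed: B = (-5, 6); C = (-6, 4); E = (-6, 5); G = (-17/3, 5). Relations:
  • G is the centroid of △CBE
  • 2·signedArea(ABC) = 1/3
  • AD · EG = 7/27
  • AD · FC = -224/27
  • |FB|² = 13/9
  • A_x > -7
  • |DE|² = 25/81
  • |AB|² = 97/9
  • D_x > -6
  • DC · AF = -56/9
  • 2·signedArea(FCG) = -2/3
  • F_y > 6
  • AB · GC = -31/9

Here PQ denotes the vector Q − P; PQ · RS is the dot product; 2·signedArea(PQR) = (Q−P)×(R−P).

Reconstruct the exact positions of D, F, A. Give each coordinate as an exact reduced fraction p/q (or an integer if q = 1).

A = (-19/3, 3)
D = (-50/9, 16/3)
F = (-13/3, 7)

1. F_x = -13/3  [line -1·x + 1/3·y + -20/3 = 0 ∩ |FB|² = 13/9]
2. F_y = 7  [line -1·x + 1/3·y + -20/3 = 0 ∩ |FB|² = 13/9]
   → F = (-13/3, 7)
3. A_x = -19/3  [AB · GC = -31/9 ∩ 2·signedArea(ABC) = 1/3]
4. A_y = 3  [AB · GC = -31/9 ∩ 2·signedArea(ABC) = 1/3]
   → A = (-19/3, 3)
5. D_x = -50/9  [DC · AF = -56/9 ∩ AD · EG = 7/27]
6. D_y = 16/3  [DC · AF = -56/9 ∩ AD · EG = 7/27]
   → D = (-50/9, 16/3)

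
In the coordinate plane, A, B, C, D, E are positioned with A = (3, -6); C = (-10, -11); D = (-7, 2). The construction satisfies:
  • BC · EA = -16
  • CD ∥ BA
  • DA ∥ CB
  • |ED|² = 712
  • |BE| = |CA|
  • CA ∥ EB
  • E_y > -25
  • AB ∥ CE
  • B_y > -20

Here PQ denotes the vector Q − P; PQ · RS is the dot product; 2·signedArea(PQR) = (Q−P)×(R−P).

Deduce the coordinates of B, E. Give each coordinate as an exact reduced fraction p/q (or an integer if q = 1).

B = (0, -19)
E = (-13, -24)

1. B_x = 0  [CD ∥ BA ∩ DA ∥ CB]
2. B_y = -19  [CD ∥ BA ∩ DA ∥ CB]
   → B = (0, -19)
3. E_x = -13  [CA ∥ EB ∩ AB ∥ CE]
4. E_y = -24  [CA ∥ EB ∩ AB ∥ CE]
   → E = (-13, -24)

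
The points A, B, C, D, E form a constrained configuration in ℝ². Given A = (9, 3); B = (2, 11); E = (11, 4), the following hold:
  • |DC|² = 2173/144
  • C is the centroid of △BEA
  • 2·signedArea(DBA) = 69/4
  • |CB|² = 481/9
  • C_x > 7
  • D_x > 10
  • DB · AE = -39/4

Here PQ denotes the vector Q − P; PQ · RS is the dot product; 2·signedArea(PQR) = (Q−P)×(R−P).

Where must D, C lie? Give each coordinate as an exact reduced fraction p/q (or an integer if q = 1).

C = (22/3, 6)
D = (21/2, 15/4)

1. D_x = 21/2  [DB · AE = -39/4 ∩ 2·signedArea(DBA) = 69/4]
2. D_y = 15/4  [DB · AE = -39/4 ∩ 2·signedArea(DBA) = 69/4]
   → D = (21/2, 15/4)
3. C_x = 22/3  [C is the centroid of △BEA]
4. C_y = 6  [C is the centroid of △BEA]
   → C = (22/3, 6)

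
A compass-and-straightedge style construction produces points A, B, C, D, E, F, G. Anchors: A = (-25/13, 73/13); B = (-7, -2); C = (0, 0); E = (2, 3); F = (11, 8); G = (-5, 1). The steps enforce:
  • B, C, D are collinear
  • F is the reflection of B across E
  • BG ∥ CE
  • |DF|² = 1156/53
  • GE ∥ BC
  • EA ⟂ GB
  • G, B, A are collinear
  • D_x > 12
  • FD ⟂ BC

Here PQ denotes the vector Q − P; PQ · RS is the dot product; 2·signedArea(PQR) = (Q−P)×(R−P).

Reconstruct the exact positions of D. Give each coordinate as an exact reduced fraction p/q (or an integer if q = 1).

D = (651/53, 186/53)

1. D_x = 651/53  [B, C, D are collinear ∩ FD ⟂ BC]
2. D_y = 186/53  [B, C, D are collinear ∩ FD ⟂ BC]
   → D = (651/53, 186/53)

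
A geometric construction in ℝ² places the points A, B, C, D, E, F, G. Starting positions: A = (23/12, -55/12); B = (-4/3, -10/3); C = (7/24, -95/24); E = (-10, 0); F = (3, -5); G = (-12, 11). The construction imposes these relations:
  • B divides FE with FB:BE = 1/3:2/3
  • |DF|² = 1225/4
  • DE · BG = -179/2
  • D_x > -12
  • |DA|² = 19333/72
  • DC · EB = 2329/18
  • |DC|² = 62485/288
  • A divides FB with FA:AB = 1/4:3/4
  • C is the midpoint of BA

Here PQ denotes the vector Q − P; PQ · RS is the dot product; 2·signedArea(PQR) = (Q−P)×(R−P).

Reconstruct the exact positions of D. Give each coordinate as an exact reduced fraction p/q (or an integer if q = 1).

D = (-11, 11/2)

1. D_x = -11  [DC · EB = 2329/18 ∩ DE · BG = -179/2]
2. D_y = 11/2  [DC · EB = 2329/18 ∩ DE · BG = -179/2]
   → D = (-11, 11/2)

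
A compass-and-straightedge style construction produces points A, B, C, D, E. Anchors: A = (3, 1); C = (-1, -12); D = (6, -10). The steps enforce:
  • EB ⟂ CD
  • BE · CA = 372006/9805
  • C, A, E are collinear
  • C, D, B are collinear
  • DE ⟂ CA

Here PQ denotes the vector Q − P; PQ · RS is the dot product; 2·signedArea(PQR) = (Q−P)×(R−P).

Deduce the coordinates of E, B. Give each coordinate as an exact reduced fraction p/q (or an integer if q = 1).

B = (10607/9805, -111828/9805)
E = (31/185, -1518/185)

1. E_x = 31/185  [C, A, E are collinear ∩ DE ⟂ CA]
2. E_y = -1518/185  [C, A, E are collinear ∩ DE ⟂ CA]
   → E = (31/185, -1518/185)
3. B_x = 10607/9805  [C, D, B are collinear ∩ EB ⟂ CD]
4. B_y = -111828/9805  [C, D, B are collinear ∩ EB ⟂ CD]
   → B = (10607/9805, -111828/9805)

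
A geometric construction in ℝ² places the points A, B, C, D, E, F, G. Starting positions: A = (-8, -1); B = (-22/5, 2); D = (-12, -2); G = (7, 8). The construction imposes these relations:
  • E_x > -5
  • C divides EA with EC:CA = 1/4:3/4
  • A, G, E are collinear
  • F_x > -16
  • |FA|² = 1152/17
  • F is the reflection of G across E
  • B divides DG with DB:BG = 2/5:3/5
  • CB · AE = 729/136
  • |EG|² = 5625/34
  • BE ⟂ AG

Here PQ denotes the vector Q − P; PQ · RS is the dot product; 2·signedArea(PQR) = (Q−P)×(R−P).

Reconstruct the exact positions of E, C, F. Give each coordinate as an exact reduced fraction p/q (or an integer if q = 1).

1. E_x = -137/34  [A, G, E are collinear ∩ BE ⟂ AG]
2. E_y = 47/34  [A, G, E are collinear ∩ BE ⟂ AG]
   → E = (-137/34, 47/34)
3. C_x = -683/136  [C divides EA with EC:CA = 1/4:3/4]
4. C_y = 107/136  [C divides EA with EC:CA = 1/4:3/4]
   → C = (-683/136, 107/136)
5. F_x = -256/17  [F is the reflection of G across E]
6. F_y = -89/17  [F is the reflection of G across E]
   → F = (-256/17, -89/17)

C = (-683/136, 107/136)
E = (-137/34, 47/34)
F = (-256/17, -89/17)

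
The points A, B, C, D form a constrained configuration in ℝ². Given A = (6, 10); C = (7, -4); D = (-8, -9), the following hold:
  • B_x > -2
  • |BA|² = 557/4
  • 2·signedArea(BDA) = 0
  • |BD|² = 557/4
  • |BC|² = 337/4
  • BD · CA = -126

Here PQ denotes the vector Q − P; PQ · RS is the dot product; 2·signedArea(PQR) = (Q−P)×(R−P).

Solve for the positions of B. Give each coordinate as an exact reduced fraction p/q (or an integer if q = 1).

B = (-1, 1/2)

1. B_x = -1  [2·signedArea(BDA) = 0 ∩ BD · CA = -126]
2. B_y = 1/2  [2·signedArea(BDA) = 0 ∩ BD · CA = -126]
   → B = (-1, 1/2)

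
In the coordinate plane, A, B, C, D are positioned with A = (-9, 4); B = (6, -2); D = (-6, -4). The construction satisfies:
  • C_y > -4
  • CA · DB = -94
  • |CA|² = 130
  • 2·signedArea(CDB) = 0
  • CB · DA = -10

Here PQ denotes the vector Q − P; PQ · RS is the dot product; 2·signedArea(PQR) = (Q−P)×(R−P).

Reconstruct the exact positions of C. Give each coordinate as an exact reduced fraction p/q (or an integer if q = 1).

1. C_x = 0  [2·signedArea(CDB) = 0 ∩ CA · DB = -94]
2. C_y = -3  [2·signedArea(CDB) = 0 ∩ CA · DB = -94]
   → C = (0, -3)

C = (0, -3)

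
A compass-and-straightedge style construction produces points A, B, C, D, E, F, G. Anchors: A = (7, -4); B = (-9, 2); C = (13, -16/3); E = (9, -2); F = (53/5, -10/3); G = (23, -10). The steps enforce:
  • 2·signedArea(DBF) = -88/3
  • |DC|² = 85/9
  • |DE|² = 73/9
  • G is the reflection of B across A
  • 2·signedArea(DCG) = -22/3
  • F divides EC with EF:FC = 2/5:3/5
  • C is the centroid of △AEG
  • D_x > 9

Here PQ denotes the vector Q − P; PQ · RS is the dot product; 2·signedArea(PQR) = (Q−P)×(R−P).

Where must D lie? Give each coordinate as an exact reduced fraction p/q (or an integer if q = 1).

1. D_x = 10  [2·signedArea(DBF) = -88/3 ∩ 2·signedArea(DCG) = -22/3]
2. D_y = -14/3  [2·signedArea(DBF) = -88/3 ∩ 2·signedArea(DCG) = -22/3]
   → D = (10, -14/3)

D = (10, -14/3)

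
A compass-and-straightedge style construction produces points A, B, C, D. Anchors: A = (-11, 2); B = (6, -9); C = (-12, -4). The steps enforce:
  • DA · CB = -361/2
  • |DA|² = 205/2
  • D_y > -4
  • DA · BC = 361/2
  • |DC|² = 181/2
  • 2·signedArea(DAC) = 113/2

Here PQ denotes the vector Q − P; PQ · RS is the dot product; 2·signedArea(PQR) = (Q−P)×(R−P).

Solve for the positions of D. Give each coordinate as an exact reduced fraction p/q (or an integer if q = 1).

1. D_x = -5/2  [2·signedArea(DAC) = 113/2 ∩ DA · CB = -361/2]
2. D_y = -7/2  [2·signedArea(DAC) = 113/2 ∩ DA · CB = -361/2]
   → D = (-5/2, -7/2)

D = (-5/2, -7/2)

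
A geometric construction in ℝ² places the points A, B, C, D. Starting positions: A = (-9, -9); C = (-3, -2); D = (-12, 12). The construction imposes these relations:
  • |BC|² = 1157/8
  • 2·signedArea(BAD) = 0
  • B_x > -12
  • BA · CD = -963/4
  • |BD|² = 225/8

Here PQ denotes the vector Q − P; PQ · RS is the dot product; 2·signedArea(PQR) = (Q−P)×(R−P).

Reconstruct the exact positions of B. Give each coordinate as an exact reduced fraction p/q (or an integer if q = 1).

B = (-45/4, 27/4)

1. B_x = -45/4  [2·signedArea(BAD) = 0 ∩ BA · CD = -963/4]
2. B_y = 27/4  [2·signedArea(BAD) = 0 ∩ BA · CD = -963/4]
   → B = (-45/4, 27/4)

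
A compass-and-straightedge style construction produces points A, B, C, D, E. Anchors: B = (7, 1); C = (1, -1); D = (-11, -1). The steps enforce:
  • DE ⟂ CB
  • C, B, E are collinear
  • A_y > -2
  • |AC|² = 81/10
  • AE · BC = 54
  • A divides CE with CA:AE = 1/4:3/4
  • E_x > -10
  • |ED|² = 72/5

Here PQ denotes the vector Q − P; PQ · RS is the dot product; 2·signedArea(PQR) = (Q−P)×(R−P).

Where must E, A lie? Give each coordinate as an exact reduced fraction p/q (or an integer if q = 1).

A = (-17/10, -19/10)
E = (-49/5, -23/5)

1. E_x = -49/5  [C, B, E are collinear ∩ DE ⟂ CB]
2. E_y = -23/5  [C, B, E are collinear ∩ DE ⟂ CB]
   → E = (-49/5, -23/5)
3. A_x = -17/10  [A divides CE with CA:AE = 1/4:3/4]
4. A_y = -19/10  [A divides CE with CA:AE = 1/4:3/4]
   → A = (-17/10, -19/10)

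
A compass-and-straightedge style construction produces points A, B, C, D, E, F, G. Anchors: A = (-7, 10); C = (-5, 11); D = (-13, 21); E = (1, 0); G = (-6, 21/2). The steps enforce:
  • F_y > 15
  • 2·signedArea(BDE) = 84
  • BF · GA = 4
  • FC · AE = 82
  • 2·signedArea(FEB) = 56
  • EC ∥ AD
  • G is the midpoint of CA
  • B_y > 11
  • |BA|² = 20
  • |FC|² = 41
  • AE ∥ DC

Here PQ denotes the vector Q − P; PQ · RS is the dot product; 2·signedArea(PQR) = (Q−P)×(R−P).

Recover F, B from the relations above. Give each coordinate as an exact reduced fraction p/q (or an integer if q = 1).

B = (-3, 12)
F = (-9, 16)

1. F_x = -9  [line -8·x + 10·y + -232 = 0 ∩ |FC|² = 41]
2. F_y = 16  [line -8·x + 10·y + -232 = 0 ∩ |FC|² = 41]
   → F = (-9, 16)
3. B_x = -3  [2·signedArea(FEB) = 56 ∩ 2·signedArea(BDE) = 84]
4. B_y = 12  [2·signedArea(FEB) = 56 ∩ 2·signedArea(BDE) = 84]
   → B = (-3, 12)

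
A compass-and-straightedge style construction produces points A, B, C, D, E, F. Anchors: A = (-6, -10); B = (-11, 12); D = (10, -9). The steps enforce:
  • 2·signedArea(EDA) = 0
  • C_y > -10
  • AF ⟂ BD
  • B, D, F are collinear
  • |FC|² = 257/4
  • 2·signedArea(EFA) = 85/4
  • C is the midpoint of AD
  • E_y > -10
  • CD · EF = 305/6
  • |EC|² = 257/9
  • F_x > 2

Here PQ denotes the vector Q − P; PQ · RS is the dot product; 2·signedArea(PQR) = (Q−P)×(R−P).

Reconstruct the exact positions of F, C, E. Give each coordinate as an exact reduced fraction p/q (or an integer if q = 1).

1. F_x = 5/2  [B, D, F are collinear ∩ AF ⟂ BD]
2. F_y = -3/2  [B, D, F are collinear ∩ AF ⟂ BD]
   → F = (5/2, -3/2)
3. C_x = 2  [C is the midpoint of AD]
4. C_y = -19/2  [C is the midpoint of AD]
   → C = (2, -19/2)
5. E_x = -10/3  [2·signedArea(EDA) = 0 ∩ CD · EF = 305/6]
6. E_y = -59/6  [2·signedArea(EDA) = 0 ∩ CD · EF = 305/6]
   → E = (-10/3, -59/6)

C = (2, -19/2)
E = (-10/3, -59/6)
F = (5/2, -3/2)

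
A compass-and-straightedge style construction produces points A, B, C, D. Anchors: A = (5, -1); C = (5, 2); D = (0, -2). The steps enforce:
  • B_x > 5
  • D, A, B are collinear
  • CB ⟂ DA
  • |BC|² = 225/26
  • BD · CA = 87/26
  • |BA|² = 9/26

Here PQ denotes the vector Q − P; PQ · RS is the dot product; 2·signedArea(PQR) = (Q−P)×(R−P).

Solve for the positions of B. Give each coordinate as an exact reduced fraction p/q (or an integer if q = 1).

B = (145/26, -23/26)

1. B_x = 145/26  [D, A, B are collinear ∩ CB ⟂ DA]
2. B_y = -23/26  [D, A, B are collinear ∩ CB ⟂ DA]
   → B = (145/26, -23/26)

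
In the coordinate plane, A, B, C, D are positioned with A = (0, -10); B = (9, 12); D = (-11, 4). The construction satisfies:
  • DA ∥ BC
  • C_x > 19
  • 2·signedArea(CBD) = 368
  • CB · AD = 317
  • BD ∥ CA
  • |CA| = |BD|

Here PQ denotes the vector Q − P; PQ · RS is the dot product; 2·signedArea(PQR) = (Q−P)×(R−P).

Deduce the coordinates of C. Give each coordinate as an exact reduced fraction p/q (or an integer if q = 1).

C = (20, -2)

1. C_x = 20  [BD ∥ CA ∩ DA ∥ BC]
2. C_y = -2  [BD ∥ CA ∩ DA ∥ BC]
   → C = (20, -2)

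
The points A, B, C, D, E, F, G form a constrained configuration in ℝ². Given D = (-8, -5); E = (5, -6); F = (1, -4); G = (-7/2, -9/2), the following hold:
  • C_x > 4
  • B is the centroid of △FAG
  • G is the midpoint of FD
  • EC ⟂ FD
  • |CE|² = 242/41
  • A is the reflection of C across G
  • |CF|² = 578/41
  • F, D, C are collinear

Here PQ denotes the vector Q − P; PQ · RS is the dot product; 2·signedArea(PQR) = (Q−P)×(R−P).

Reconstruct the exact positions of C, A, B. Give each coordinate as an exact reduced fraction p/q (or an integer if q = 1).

A = (-481/41, -222/41)
B = (-389/82, -1141/246)
C = (194/41, -147/41)

1. C_x = 194/41  [F, D, C are collinear ∩ EC ⟂ FD]
2. C_y = -147/41  [F, D, C are collinear ∩ EC ⟂ FD]
   → C = (194/41, -147/41)
3. A_x = -481/41  [A is the reflection of C across G]
4. A_y = -222/41  [A is the reflection of C across G]
   → A = (-481/41, -222/41)
5. B_x = -389/82  [B is the centroid of △FAG]
6. B_y = -1141/246  [B is the centroid of △FAG]
   → B = (-389/82, -1141/246)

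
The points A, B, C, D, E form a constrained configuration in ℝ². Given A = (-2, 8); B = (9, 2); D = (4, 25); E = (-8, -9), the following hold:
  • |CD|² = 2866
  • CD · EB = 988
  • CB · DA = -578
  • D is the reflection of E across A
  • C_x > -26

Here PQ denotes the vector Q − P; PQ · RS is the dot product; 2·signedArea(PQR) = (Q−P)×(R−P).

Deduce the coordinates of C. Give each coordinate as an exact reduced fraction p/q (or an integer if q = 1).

1. C_x = -25  [CB · DA = -578 ∩ CD · EB = 988]
2. C_y = -20  [CB · DA = -578 ∩ CD · EB = 988]
   → C = (-25, -20)

C = (-25, -20)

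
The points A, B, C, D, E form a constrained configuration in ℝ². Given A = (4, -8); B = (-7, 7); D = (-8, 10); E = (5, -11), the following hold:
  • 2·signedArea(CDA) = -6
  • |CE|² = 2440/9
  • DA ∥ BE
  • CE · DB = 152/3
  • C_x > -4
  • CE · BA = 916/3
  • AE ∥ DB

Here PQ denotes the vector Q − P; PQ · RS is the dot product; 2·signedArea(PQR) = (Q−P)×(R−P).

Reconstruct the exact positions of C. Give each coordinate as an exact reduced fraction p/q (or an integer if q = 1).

1. C_x = -11/3  [CE · BA = 916/3 ∩ 2·signedArea(CDA) = -6]
2. C_y = 3  [CE · BA = 916/3 ∩ 2·signedArea(CDA) = -6]
   → C = (-11/3, 3)

C = (-11/3, 3)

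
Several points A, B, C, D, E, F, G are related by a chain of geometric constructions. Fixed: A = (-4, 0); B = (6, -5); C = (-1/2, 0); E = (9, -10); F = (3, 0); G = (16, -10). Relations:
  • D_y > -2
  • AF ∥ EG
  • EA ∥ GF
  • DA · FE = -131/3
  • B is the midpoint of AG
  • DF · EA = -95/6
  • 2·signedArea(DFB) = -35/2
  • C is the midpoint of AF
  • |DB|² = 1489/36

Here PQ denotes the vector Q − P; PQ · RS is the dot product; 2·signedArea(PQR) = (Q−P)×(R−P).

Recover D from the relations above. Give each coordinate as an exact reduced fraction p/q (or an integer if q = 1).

1. D_x = 1/2  [DA · FE = -131/3 ∩ DF · EA = -95/6]
2. D_y = -5/3  [DA · FE = -131/3 ∩ DF · EA = -95/6]
   → D = (1/2, -5/3)

D = (1/2, -5/3)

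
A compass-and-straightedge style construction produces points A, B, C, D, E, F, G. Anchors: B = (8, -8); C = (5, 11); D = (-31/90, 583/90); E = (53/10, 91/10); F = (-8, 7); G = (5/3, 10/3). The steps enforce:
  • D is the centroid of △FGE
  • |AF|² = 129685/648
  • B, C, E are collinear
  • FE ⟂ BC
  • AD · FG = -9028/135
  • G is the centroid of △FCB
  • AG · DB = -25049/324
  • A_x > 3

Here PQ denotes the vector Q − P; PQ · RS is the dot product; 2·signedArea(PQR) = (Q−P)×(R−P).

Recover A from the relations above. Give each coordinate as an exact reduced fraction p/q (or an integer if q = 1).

1. A_x = 689/180  [AD · FG = -9028/135 ∩ AG · DB = -25049/324]
2. A_y = -137/180  [AD · FG = -9028/135 ∩ AG · DB = -25049/324]
   → A = (689/180, -137/180)

A = (689/180, -137/180)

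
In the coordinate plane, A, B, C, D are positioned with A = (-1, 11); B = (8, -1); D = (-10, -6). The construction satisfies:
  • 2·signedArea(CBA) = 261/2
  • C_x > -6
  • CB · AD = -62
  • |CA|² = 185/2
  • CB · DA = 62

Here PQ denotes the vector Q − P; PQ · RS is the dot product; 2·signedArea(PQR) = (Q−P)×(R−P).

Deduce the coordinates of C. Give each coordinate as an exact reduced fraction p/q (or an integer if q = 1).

C = (-11/2, 5/2)

1. C_x = -11/2  [CB · DA = 62 ∩ 2·signedArea(CBA) = 261/2]
2. C_y = 5/2  [CB · DA = 62 ∩ 2·signedArea(CBA) = 261/2]
   → C = (-11/2, 5/2)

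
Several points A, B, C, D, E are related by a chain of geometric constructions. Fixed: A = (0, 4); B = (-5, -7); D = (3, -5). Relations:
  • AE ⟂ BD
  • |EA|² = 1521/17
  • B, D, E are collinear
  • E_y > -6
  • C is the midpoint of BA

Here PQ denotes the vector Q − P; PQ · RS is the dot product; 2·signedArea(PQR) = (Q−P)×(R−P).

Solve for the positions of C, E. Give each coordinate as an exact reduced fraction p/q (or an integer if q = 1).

1. C_x = -5/2  [C is the midpoint of BA]
2. C_y = -3/2  [C is the midpoint of BA]
   → C = (-5/2, -3/2)
3. E_x = 39/17  [B, D, E are collinear ∩ AE ⟂ BD]
4. E_y = -88/17  [B, D, E are collinear ∩ AE ⟂ BD]
   → E = (39/17, -88/17)

C = (-5/2, -3/2)
E = (39/17, -88/17)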